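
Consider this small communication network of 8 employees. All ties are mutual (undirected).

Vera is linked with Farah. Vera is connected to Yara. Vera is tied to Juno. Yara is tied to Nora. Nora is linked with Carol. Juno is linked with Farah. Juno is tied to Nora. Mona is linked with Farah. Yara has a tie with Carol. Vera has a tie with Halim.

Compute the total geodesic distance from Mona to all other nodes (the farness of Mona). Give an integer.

18

Distances from Mona: Carol:4, Farah:1, Halim:3, Juno:2, Nora:3, Vera:2, Yara:3.
Sum = 4 + 1 + 3 + 2 + 3 + 2 + 3 = 18.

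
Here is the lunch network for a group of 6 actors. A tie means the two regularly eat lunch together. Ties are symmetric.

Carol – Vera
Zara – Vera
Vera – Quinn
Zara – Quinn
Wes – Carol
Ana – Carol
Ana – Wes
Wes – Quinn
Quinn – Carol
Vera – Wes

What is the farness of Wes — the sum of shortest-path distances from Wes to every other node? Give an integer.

Distances from Wes: Ana:1, Carol:1, Quinn:1, Vera:1, Zara:2.
Sum = 1 + 1 + 1 + 1 + 2 = 6.

6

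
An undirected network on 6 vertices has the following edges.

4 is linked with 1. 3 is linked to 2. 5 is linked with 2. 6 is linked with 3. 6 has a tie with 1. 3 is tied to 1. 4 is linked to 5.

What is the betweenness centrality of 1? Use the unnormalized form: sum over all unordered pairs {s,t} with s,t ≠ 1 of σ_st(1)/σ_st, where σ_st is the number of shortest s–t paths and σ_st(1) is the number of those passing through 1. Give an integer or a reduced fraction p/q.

5/2

Pairs whose geodesics pass through 1 — 6–5: 1/2; 6–4: 1; 3–4: 1.
All other pairs contribute 0.
Summing the contributions gives betweenness(1) = 5/2.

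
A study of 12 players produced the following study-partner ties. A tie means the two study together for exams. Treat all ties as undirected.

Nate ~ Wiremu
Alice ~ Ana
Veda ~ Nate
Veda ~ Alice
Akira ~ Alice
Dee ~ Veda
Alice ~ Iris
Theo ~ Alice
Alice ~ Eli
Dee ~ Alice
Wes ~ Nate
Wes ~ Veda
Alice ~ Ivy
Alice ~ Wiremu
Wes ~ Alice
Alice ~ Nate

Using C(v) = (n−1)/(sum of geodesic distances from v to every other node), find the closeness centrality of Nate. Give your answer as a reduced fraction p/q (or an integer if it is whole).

11/18

Distances from Nate: Akira:2, Alice:1, Ana:2, Dee:2, Eli:2, Iris:2, Ivy:2, Theo:2, Veda:1, Wes:1, Wiremu:1. Sum = 18.
n = 12, so closeness = 11/18.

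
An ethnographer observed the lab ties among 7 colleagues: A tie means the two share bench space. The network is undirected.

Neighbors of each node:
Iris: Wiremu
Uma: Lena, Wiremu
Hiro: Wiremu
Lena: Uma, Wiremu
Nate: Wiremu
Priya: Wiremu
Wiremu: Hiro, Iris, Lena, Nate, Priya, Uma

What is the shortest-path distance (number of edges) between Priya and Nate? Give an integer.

2

One shortest route is Priya – Wiremu – Nate, which uses 2 edges, and Priya and Nate are not directly tied, so nothing shorter exists. So d(Priya,Nate) = 2.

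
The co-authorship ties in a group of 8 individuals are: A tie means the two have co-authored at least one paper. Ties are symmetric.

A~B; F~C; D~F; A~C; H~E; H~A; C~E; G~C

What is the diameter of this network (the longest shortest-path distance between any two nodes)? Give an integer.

4

Eccentricity of each node (its greatest distance to any other): A:3, B:4, C:2, D:4, E:3, F:3, G:3, H:4.
The maximum eccentricity is 4, realized for instance by the pair H–D via H – E – C – F – D. So the diameter is 4.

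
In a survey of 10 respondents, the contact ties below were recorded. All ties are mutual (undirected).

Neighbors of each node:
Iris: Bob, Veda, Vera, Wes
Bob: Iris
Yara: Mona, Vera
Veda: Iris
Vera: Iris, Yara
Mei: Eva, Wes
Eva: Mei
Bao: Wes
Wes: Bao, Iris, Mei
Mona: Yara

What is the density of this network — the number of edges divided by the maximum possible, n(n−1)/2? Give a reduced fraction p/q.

There are 9 edges and 10 nodes, so the maximum possible is C(10,2) = 45.
Density = 9/45 = 1/5.

1/5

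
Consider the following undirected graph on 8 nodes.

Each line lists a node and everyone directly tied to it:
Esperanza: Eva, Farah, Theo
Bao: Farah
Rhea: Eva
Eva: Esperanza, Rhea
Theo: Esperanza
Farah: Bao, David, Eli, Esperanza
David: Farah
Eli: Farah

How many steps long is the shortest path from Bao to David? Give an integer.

One shortest route is Bao – Farah – David, which uses 2 edges, and Bao and David are not directly tied, so nothing shorter exists. So d(Bao,David) = 2.

2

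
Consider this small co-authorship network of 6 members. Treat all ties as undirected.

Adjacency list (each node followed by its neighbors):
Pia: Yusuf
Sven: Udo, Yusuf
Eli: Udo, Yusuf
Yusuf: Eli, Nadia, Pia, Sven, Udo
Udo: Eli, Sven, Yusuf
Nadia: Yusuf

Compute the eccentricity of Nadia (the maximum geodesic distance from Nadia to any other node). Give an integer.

2

Distances from Nadia: Eli:2, Pia:2, Sven:2, Udo:2, Yusuf:1.
The largest is 2 (to Pia, Udo, Sven, and Eli), so the eccentricity of Nadia is 2.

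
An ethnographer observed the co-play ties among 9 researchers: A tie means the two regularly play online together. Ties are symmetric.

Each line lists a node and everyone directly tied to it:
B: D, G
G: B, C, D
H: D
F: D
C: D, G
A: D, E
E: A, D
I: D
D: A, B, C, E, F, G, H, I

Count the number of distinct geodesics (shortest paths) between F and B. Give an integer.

The shortest distance is 2, and the only length-2 path is F–D–B. So there is exactly 1 shortest path.

1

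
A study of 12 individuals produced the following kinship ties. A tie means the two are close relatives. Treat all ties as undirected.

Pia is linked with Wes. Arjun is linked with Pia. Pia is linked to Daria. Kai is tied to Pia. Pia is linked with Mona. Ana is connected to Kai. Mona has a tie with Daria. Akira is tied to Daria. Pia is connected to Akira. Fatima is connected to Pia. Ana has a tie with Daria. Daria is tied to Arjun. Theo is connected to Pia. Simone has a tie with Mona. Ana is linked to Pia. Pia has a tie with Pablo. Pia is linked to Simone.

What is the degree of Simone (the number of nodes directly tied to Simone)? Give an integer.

Simone is directly tied to Mona and Pia. That is 2 neighbors, so the degree of Simone is 2.

2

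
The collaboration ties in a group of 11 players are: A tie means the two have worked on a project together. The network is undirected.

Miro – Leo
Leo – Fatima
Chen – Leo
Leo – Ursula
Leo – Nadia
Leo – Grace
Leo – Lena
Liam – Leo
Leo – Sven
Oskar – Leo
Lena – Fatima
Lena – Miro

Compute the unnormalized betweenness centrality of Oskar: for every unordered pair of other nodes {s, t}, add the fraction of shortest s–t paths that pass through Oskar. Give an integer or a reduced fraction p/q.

0

No shortest path between any pair of other nodes passes through Oskar.
Summing the contributions gives betweenness(Oskar) = 0.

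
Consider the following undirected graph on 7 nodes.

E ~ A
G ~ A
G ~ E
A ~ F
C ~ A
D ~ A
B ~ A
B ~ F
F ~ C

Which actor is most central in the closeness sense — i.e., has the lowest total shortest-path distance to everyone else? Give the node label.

Farness (sum of distances to all others) for each node — A:6, B:10, C:10, D:11, E:10, F:9, G:10.
The smallest farness is 6, for A, so A has the highest closeness.

A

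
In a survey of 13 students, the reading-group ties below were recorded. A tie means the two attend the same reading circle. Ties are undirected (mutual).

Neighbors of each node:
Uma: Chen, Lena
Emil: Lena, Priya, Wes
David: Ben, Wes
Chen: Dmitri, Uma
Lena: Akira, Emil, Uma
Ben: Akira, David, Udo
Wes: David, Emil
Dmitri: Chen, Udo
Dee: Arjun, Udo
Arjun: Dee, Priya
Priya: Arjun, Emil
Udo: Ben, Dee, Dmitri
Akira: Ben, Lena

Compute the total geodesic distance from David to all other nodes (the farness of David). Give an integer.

Distances from David: Akira:2, Arjun:4, Ben:1, Chen:4, Dee:3, Dmitri:3, Emil:2, Lena:3, Priya:3, Udo:2, Uma:4, Wes:1.
Sum = 2 + 4 + 1 + 4 + 3 + 3 + 2 + 3 + 3 + 2 + 4 + 1 = 32.

32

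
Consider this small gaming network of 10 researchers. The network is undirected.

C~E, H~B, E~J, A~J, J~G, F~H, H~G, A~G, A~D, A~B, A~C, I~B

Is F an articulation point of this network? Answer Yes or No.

Even without F, every remaining node can still reach every other (the residual graph is connected), so F is not a cut vertex.

No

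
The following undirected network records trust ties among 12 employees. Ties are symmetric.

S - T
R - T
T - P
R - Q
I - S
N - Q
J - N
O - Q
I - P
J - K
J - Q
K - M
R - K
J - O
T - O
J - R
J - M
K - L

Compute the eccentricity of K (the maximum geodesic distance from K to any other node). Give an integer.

4

Distances from K: I:4, J:1, L:1, M:1, N:2, O:2, P:3, Q:2, R:1, S:3, T:2.
The largest is 4 (to I), so the eccentricity of K is 4.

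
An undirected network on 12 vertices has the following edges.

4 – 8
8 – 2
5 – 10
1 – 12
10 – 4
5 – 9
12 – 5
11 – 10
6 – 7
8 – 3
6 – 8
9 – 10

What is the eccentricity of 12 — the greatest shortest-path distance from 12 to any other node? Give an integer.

Distances from 12: 1:1, 2:5, 3:5, 4:3, 5:1, 6:5, 7:6, 8:4, 9:2, 10:2, 11:3.
The largest is 6 (to 7), so the eccentricity of 12 is 6.

6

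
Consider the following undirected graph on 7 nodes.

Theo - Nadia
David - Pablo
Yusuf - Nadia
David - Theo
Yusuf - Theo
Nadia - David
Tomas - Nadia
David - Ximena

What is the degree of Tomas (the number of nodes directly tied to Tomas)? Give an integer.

1

Tomas is directly tied to Nadia. That is 1 neighbor, so the degree of Tomas is 1.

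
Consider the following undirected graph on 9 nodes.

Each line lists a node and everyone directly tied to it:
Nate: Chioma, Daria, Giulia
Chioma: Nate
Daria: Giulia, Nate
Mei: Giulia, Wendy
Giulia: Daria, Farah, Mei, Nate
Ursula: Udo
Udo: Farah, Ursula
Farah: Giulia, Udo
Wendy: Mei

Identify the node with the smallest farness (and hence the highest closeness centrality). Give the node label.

Giulia

Farness (sum of distances to all others) for each node — Chioma:24, Daria:18, Farah:16, Giulia:13, Mei:18, Nate:17, Udo:21, Ursula:28, Wendy:25.
The smallest farness is 13, for Giulia, so Giulia has the highest closeness.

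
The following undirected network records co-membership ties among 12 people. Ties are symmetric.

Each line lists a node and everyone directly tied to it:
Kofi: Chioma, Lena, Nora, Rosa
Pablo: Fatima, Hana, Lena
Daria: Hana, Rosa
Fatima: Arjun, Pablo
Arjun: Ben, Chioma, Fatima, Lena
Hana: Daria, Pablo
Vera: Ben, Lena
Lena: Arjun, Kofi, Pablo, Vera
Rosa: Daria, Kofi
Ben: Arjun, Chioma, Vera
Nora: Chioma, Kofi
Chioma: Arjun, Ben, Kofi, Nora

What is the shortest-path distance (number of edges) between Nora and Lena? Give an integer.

2

One shortest route is Nora – Kofi – Lena, which uses 2 edges, and Nora and Lena are not directly tied, so nothing shorter exists. So d(Nora,Lena) = 2.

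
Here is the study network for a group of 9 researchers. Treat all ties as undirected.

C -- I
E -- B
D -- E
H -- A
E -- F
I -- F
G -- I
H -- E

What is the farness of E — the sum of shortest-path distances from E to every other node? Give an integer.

14

Distances from E: A:2, B:1, C:3, D:1, F:1, G:3, H:1, I:2.
Sum = 2 + 1 + 3 + 1 + 1 + 3 + 1 + 2 = 14.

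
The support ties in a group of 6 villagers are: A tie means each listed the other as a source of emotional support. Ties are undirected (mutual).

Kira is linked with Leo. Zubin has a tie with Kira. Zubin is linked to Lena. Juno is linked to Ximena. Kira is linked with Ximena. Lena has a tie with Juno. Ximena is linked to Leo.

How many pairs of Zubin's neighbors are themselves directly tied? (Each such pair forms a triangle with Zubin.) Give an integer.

Zubin's neighbors are Kira and Lena, but none of them are tied to each other, so no triangle contains Zubin.

0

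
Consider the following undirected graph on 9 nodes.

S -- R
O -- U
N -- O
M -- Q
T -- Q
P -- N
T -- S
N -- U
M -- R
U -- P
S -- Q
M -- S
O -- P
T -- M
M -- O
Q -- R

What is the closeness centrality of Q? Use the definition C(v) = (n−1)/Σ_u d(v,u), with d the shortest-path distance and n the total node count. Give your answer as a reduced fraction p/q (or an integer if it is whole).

Distances from Q: M:1, N:3, O:2, P:3, R:1, S:1, T:1, U:3. Sum = 15.
n = 9, so closeness = 8/15.

8/15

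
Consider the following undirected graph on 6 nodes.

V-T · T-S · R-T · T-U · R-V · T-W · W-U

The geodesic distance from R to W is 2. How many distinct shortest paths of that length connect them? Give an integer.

The shortest distance is 2, and the only length-2 path is R–T–W. So there is exactly 1 shortest path.

1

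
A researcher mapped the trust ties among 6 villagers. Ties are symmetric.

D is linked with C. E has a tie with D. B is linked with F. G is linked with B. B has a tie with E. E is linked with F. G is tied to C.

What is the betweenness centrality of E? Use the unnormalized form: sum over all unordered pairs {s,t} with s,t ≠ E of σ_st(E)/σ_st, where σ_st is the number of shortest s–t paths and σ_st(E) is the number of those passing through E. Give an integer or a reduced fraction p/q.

Pairs whose geodesics pass through E — D–F: 1; D–B: 1; F–C: 1/2.
All other pairs contribute 0.
Summing the contributions gives betweenness(E) = 5/2.

5/2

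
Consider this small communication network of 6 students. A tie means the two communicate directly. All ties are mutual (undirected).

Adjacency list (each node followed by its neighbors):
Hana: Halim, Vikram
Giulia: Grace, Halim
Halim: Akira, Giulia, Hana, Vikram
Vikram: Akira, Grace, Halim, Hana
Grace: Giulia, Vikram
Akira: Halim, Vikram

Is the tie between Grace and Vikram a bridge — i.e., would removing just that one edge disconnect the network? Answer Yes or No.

No

Even without that edge, Grace still reaches Vikram via Grace – Giulia – Halim – Vikram, so the network stays connected. Not a bridge.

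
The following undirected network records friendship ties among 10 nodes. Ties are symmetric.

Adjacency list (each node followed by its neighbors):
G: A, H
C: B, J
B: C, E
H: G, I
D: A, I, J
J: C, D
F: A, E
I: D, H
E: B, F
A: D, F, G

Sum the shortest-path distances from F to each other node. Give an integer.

Distances from F: A:1, B:2, C:3, D:2, E:1, G:2, H:3, I:3, J:3.
Sum = 1 + 2 + 3 + 2 + 1 + 2 + 3 + 3 + 3 = 20.

20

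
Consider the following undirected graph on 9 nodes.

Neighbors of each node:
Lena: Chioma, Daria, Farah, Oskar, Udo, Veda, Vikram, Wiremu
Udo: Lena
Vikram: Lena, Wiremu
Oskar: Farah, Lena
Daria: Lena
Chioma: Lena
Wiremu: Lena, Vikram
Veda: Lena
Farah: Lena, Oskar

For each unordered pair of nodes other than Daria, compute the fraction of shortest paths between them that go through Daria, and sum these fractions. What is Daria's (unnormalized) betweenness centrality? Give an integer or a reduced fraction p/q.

0

No shortest path between any pair of other nodes passes through Daria.
Summing the contributions gives betweenness(Daria) = 0.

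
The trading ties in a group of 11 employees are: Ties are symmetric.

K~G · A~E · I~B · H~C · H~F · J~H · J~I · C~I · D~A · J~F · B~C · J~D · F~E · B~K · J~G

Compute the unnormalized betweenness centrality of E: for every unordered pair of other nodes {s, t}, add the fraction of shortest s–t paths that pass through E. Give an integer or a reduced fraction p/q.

11/6

Pairs whose geodesics pass through E — C–A: 1/3; H–A: 1/2; F–A: 1.
All other pairs contribute 0.
Summing the contributions gives betweenness(E) = 11/6.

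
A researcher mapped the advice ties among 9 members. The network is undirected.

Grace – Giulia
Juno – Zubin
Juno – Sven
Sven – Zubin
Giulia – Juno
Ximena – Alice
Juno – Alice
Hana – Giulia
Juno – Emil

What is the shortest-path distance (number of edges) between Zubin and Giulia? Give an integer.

One shortest route is Zubin – Juno – Giulia, which uses 2 edges, and Zubin and Giulia are not directly tied, so nothing shorter exists. So d(Zubin,Giulia) = 2.

2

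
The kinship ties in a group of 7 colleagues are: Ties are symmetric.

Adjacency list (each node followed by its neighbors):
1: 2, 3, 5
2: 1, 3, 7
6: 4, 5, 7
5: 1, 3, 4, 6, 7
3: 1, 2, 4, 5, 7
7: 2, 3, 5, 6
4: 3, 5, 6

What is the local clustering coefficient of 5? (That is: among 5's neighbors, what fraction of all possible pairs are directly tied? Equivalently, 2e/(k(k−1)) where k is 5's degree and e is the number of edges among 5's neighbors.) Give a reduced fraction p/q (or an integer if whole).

1/2

5's neighbors: 1, 3, 4, 6, and 7 (k = 5).
Possible neighbor pairs: C(5,2) = 10. Edges among them: 1–3, 3–4, 3–7, 4–6, 6–7 → e = 5.
Clustering(5) = 5/10 = 1/2.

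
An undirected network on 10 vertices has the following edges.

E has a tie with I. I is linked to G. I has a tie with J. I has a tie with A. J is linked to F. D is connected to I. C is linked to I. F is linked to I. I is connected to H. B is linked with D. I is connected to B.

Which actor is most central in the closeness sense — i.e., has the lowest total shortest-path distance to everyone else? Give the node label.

Farness (sum of distances to all others) for each node — A:17, B:16, C:17, D:16, E:17, F:16, G:17, H:17, I:9, J:16.
The smallest farness is 9, for I, so I has the highest closeness.

I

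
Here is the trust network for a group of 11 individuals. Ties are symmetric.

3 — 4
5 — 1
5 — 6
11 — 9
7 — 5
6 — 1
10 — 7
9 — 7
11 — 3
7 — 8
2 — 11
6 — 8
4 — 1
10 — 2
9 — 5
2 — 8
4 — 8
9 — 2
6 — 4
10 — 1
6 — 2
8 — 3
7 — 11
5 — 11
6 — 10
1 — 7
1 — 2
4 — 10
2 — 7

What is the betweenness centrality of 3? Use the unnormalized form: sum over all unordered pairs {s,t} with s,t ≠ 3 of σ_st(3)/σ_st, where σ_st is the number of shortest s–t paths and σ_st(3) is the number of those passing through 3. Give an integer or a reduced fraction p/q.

Pairs whose geodesics pass through 3 — 9–4: 1/10; 8–11: 1/3; 4–11: 1.
All other pairs contribute 0.
Summing the contributions gives betweenness(3) = 43/30.

43/30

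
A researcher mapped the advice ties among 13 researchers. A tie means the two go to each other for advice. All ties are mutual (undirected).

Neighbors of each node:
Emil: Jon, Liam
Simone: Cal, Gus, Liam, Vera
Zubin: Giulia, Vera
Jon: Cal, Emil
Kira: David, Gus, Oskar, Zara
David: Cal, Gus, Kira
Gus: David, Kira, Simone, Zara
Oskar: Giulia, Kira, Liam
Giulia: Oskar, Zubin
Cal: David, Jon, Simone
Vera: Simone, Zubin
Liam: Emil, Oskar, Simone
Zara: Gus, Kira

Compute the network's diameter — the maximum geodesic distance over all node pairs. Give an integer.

Eccentricity of each node (its greatest distance to any other): Cal:4, David:4, Emil:4, Giulia:4, Gus:3, Jon:4, Kira:3, Liam:3, Oskar:3, Simone:3, Vera:3, Zara:4, Zubin:4.
The maximum eccentricity is 4, realized for instance by the pair David–Zubin via David – Kira – Oskar – Giulia – Zubin. So the diameter is 4.

4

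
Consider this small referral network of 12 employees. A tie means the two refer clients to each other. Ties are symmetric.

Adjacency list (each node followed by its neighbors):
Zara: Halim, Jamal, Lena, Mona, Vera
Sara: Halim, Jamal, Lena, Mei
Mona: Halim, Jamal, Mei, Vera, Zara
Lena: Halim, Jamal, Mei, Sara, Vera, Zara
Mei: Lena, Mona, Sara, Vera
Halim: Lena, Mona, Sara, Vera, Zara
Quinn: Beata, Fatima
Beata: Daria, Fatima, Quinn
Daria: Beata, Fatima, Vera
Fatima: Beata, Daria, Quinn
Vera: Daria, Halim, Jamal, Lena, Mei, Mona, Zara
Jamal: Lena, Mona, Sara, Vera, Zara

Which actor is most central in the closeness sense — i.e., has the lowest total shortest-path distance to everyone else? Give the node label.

Vera

Farness (sum of distances to all others) for each node — Beata:27, Daria:20, Fatima:27, Halim:21, Jamal:21, Lena:20, Mei:22, Mona:21, Quinn:36, Sara:26, Vera:16, Zara:21.
The smallest farness is 16, for Vera, so Vera has the highest closeness.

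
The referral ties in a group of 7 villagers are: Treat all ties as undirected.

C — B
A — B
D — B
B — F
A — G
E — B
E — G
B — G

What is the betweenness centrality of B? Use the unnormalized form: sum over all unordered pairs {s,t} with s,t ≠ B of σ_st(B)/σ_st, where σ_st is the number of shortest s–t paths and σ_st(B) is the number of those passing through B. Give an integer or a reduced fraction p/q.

Pairs whose geodesics pass through B — F–A: 1; F–G: 1; F–C: 1; F–D: 1; F–E: 1; A–C: 1; A–D: 1; A–E: 1/2; G–C: 1; G–D: 1; C–D: 1; C–E: 1; D–E: 1.
All other pairs contribute 0.
Summing the contributions gives betweenness(B) = 25/2.

25/2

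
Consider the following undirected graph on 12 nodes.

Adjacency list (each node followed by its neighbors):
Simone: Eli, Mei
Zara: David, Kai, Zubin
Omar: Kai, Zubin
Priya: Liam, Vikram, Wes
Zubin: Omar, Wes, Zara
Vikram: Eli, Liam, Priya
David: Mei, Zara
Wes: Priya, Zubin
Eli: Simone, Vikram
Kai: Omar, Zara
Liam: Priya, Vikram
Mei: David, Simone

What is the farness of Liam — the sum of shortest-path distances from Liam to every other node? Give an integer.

34

Distances from Liam: David:5, Eli:2, Kai:5, Mei:4, Omar:4, Priya:1, Simone:3, Vikram:1, Wes:2, Zara:4, Zubin:3.
Sum = 5 + 2 + 5 + 4 + 4 + 1 + 3 + 1 + 2 + 4 + 3 = 34.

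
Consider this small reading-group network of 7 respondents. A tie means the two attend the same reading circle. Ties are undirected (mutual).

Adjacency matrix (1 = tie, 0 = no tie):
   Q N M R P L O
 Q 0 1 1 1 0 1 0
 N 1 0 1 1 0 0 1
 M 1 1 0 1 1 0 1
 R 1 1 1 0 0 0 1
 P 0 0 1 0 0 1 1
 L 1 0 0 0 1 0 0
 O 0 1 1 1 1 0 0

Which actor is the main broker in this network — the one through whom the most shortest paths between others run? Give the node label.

Unnormalized betweenness of each node: L:1/2, M:11/6, N:1/3, O:1, P:3/2, Q:5/2, R:1/3.
Q has the largest value, 5/2, making it the main broker — the node through which the most shortest paths run.

Q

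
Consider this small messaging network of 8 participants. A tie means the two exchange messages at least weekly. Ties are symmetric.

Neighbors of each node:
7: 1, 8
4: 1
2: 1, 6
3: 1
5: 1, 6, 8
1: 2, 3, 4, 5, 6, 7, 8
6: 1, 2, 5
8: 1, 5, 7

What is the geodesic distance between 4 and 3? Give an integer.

One shortest route is 4 – 1 – 3, which uses 2 edges, and 4 and 3 are not directly tied, so nothing shorter exists. So d(4,3) = 2.

2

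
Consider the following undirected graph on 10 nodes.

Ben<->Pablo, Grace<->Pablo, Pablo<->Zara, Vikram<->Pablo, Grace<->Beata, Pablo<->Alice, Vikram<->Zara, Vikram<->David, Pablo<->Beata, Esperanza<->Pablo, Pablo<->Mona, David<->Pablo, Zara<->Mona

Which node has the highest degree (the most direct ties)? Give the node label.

Pablo

Degrees — Alice:1, Beata:2, Ben:1, David:2, Esperanza:1, Grace:2, Mona:2, Pablo:9, Vikram:3, Zara:3.
The maximum is 9, attained only by Pablo.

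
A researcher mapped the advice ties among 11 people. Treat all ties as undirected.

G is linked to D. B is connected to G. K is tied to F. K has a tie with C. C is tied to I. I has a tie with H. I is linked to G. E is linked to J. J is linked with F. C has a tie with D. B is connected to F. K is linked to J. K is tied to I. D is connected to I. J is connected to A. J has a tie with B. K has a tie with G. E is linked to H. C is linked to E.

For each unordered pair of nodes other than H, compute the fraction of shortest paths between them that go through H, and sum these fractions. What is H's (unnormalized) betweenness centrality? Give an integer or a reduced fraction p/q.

2/3

Pairs whose geodesics pass through H — I–E: 1/2; E–G: 1/6.
All other pairs contribute 0.
Summing the contributions gives betweenness(H) = 2/3.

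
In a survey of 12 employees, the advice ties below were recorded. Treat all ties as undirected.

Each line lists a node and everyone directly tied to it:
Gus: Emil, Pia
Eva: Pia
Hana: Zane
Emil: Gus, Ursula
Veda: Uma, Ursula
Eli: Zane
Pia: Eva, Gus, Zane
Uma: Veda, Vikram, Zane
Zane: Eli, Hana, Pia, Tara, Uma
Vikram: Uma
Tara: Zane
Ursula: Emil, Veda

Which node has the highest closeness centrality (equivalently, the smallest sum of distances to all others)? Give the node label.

Farness (sum of distances to all others) for each node — Eli:29, Emil:31, Eva:32, Gus:27, Hana:29, Pia:22, Tara:29, Uma:22, Ursula:31, Veda:27, Vikram:32, Zane:19.
The smallest farness is 19, for Zane, so Zane has the highest closeness.

Zane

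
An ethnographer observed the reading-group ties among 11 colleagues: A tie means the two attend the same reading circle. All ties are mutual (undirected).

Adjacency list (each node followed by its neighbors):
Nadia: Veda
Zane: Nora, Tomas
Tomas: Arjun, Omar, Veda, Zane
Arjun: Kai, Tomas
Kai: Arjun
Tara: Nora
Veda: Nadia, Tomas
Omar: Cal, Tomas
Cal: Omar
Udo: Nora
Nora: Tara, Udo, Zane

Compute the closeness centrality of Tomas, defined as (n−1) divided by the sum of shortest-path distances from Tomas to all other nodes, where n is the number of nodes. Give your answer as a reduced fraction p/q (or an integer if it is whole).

5/9

Distances from Tomas: Arjun:1, Cal:2, Kai:2, Nadia:2, Nora:2, Omar:1, Tara:3, Udo:3, Veda:1, Zane:1. Sum = 18.
n = 11, so closeness = 10/18 = 5/9.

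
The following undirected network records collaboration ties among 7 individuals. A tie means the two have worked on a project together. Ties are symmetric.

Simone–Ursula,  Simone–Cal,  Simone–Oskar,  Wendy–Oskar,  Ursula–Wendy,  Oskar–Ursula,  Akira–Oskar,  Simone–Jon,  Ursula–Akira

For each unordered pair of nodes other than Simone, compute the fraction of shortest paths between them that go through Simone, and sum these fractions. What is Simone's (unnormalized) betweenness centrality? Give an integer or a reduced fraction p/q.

9

Pairs whose geodesics pass through Simone — Cal–Wendy: 2/2; Cal–Ursula: 1; Cal–Akira: 2/2; Cal–Oskar: 1; Cal–Jon: 1; Wendy–Jon: 2/2; Ursula–Jon: 1; Akira–Jon: 2/2; Oskar–Jon: 1.
All other pairs contribute 0.
Summing the contributions gives betweenness(Simone) = 9.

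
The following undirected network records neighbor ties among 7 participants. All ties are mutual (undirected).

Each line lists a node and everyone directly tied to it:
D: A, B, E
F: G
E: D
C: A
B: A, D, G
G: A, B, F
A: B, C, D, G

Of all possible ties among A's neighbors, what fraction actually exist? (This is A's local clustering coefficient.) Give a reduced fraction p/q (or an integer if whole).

A's neighbors: B, C, D, and G (k = 4).
Possible neighbor pairs: C(4,2) = 6. Edges among them: B–D, B–G → e = 2.
Clustering(A) = 2/6 = 1/3.

1/3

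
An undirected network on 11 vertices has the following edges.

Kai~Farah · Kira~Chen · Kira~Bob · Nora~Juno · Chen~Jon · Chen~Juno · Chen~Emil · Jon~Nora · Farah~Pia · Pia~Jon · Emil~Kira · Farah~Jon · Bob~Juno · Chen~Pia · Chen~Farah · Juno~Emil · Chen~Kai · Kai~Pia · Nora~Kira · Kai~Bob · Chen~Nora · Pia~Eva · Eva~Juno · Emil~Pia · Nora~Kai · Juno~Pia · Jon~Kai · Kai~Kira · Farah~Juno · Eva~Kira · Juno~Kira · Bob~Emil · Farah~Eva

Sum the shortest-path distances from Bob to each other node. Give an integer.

Distances from Bob: Chen:2, Emil:1, Eva:2, Farah:2, Jon:2, Juno:1, Kai:1, Kira:1, Nora:2, Pia:2.
Sum = 2 + 1 + 2 + 2 + 2 + 1 + 1 + 1 + 2 + 2 = 16.

16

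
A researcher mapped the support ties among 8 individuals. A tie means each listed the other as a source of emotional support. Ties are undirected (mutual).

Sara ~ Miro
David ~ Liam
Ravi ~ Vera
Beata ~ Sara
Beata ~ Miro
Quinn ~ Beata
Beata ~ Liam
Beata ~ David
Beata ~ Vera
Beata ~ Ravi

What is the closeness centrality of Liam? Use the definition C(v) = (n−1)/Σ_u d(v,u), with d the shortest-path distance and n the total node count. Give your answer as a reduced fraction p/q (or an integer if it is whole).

7/12

Distances from Liam: Beata:1, David:1, Miro:2, Quinn:2, Ravi:2, Sara:2, Vera:2. Sum = 12.
n = 8, so closeness = 7/12.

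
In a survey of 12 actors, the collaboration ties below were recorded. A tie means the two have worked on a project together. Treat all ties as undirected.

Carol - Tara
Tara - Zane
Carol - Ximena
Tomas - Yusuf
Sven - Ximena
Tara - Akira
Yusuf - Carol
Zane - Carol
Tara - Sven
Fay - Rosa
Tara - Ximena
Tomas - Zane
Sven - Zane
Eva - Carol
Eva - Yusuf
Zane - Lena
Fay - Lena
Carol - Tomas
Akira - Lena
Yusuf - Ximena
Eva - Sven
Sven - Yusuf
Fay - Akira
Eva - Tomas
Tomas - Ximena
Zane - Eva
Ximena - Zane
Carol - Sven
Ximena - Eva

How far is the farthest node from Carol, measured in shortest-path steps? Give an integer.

Distances from Carol: Akira:2, Eva:1, Fay:3, Lena:2, Rosa:4, Sven:1, Tara:1, Tomas:1, Ximena:1, Yusuf:1, Zane:1.
The largest is 4 (to Rosa), so the eccentricity of Carol is 4.

4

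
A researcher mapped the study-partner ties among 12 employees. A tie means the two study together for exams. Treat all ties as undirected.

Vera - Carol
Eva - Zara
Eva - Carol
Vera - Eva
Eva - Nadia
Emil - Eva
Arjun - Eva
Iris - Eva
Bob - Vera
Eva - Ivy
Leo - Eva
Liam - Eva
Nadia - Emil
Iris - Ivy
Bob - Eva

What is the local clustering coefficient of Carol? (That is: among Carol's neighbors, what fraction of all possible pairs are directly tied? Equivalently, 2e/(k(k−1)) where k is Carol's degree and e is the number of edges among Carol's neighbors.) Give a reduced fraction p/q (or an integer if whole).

Carol's neighbors: Eva and Vera (k = 2).
Possible neighbor pairs: C(2,2) = 1. Edges among them: Eva–Vera → e = 1.
Clustering(Carol) = 1/1.

1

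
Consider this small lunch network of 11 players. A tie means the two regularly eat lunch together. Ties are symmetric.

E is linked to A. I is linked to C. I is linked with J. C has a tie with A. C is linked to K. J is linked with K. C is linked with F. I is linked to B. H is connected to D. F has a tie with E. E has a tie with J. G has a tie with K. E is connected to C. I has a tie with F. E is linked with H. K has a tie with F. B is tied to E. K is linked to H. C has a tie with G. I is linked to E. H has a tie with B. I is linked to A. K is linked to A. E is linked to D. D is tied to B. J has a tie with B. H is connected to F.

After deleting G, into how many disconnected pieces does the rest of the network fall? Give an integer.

G's neighbors (C and K) remain reachable from one another through other ties, so the rest of the network stays in one piece.

1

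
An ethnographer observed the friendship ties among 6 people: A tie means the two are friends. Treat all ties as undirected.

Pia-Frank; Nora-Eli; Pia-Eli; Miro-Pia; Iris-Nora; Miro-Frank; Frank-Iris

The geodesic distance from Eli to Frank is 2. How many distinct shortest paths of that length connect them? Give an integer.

The shortest distance is 2, and the only length-2 path is Eli–Pia–Frank. So there is exactly 1 shortest path.

1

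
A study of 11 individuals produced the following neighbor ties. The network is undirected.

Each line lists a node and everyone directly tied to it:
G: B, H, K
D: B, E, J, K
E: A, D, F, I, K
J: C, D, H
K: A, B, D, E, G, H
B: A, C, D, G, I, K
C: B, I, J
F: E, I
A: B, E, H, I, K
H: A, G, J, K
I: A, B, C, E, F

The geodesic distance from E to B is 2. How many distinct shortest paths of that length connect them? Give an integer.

The shortest distance is 2. The length-2 paths are: E–A–B; E–K–B; E–I–B; E–D–B.
That gives 4 distinct shortest paths.

4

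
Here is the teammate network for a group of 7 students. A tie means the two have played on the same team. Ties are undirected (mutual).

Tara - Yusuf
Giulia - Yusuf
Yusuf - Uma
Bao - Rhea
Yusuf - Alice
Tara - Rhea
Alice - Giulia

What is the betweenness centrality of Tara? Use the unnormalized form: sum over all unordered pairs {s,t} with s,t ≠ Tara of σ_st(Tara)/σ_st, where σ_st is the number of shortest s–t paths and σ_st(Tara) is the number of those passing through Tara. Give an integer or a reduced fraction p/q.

Pairs whose geodesics pass through Tara — Yusuf–Bao: 1; Yusuf–Rhea: 1; Giulia–Bao: 1; Giulia–Rhea: 1; Uma–Bao: 1; Uma–Rhea: 1; Bao–Alice: 1; Alice–Rhea: 1.
All other pairs contribute 0.
Summing the contributions gives betweenness(Tara) = 8.

8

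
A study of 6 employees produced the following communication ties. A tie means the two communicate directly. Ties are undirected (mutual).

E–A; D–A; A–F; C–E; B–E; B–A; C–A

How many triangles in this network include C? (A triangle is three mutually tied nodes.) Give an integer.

C's neighbors: A and E.
Neighbor pairs that are themselves tied: C–A–E. Each forms one triangle with C, for 1 in total.

1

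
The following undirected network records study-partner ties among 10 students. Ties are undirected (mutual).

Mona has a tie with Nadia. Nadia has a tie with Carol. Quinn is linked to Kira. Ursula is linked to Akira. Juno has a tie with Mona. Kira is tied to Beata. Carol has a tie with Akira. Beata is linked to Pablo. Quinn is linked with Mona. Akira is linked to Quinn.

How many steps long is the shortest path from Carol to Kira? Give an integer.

One shortest route is Carol – Akira – Quinn – Kira, which uses 3 edges, and at distance 2 from Carol we only reach {Mona, Quinn, Ursula}, which does not include Kira. So d(Carol,Kira) = 3.

3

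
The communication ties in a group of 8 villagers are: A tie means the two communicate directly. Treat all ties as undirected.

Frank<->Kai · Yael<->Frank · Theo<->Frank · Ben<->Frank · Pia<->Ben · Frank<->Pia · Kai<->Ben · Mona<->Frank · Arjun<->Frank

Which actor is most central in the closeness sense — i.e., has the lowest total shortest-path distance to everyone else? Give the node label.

Farness (sum of distances to all others) for each node — Arjun:13, Ben:11, Frank:7, Kai:12, Mona:13, Pia:12, Theo:13, Yael:13.
The smallest farness is 7, for Frank, so Frank has the highest closeness.

Frank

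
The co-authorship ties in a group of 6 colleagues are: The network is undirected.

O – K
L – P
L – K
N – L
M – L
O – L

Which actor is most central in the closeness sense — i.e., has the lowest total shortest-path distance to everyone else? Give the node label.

L

Farness (sum of distances to all others) for each node — K:8, L:5, M:9, N:9, O:8, P:9.
The smallest farness is 5, for L, so L has the highest closeness.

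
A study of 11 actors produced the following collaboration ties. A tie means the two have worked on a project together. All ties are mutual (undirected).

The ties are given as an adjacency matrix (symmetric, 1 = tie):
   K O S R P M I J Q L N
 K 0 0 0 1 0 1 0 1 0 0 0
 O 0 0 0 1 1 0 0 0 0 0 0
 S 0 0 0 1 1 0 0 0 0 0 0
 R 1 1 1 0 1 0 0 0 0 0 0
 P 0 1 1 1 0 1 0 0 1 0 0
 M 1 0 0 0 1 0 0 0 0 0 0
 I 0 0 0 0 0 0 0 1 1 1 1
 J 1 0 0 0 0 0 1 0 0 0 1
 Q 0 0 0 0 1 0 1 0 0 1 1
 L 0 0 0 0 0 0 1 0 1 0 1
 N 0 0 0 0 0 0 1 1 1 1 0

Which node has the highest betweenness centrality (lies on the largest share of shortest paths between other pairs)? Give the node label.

P

Unnormalized betweenness of each node: I:2, J:11/2, K:7, L:0, M:1, N:2, O:0, P:35/2, Q:27/2, R:11/2, S:0.
P has the largest value, 35/2, making it the main broker — the node through which the most shortest paths run.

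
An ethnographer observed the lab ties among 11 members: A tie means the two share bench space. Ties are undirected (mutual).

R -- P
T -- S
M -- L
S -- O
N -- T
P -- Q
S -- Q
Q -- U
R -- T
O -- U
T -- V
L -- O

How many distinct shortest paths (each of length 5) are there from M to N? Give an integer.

The shortest distance is 5, and the only length-5 path is M–L–O–S–T–N. So there is exactly 1 shortest path.

1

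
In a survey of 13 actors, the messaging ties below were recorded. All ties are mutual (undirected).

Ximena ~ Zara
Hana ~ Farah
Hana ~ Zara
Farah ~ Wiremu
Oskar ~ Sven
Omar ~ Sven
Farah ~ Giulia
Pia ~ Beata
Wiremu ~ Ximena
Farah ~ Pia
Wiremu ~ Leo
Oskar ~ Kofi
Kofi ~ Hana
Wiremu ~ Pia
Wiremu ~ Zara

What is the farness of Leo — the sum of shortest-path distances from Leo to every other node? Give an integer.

40

Distances from Leo: Beata:3, Farah:2, Giulia:3, Hana:3, Kofi:4, Omar:7, Oskar:5, Pia:2, Sven:6, Wiremu:1, Ximena:2, Zara:2.
Sum = 3 + 2 + 3 + 3 + 4 + 7 + 5 + 2 + 6 + 1 + 2 + 2 = 40.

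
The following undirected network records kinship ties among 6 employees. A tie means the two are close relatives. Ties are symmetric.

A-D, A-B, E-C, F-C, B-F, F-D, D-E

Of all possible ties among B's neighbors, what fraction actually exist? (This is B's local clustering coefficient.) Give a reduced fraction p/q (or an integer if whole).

B's neighbors: A and F (k = 2).
Possible neighbor pairs: C(2,2) = 1. Edges among them: none → e = 0.
Clustering(B) = 0/1.

0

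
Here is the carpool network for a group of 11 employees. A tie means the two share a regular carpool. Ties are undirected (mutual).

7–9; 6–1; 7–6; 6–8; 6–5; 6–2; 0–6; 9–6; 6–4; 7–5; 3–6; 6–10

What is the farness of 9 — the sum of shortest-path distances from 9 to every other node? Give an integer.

Distances from 9: 0:2, 1:2, 2:2, 3:2, 4:2, 5:2, 6:1, 7:1, 8:2, 10:2.
Sum = 2 + 2 + 2 + 2 + 2 + 2 + 1 + 1 + 2 + 2 = 18.

18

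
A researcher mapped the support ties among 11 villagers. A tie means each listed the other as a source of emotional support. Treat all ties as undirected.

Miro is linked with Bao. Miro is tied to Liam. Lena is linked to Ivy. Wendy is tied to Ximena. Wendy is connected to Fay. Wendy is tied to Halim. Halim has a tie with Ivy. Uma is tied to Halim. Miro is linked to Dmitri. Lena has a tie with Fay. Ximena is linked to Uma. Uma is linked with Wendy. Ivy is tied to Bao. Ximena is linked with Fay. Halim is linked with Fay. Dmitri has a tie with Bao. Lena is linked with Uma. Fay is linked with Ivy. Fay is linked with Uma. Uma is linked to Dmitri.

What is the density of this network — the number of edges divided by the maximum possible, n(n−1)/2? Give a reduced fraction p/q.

There are 20 edges and 11 nodes, so the maximum possible is C(11,2) = 55.
Density = 20/55 = 4/11.

4/11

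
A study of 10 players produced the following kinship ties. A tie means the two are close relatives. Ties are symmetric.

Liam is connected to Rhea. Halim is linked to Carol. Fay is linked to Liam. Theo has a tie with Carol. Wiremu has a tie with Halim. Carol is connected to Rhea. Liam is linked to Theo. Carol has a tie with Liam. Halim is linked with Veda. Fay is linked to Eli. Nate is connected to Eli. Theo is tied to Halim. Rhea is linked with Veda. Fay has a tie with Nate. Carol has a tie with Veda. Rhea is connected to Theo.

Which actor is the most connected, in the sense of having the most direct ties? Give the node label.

Carol

Degrees — Carol:5, Eli:2, Fay:3, Halim:4, Liam:4, Nate:2, Rhea:4, Theo:4, Veda:3, Wiremu:1.
The maximum is 5, attained only by Carol.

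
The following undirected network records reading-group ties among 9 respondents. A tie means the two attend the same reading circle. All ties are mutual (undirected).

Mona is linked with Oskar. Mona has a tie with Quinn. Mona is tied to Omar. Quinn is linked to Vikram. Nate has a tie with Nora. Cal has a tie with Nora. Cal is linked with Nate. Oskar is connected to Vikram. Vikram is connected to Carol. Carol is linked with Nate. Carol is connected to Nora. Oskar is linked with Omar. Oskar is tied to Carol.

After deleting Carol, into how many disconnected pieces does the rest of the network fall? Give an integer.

2

Without Carol, the remaining ties split the others into: {Mona, Omar, Oskar, Quinn, Vikram}; {Cal, Nate, Nora}.
That's 2 separate components.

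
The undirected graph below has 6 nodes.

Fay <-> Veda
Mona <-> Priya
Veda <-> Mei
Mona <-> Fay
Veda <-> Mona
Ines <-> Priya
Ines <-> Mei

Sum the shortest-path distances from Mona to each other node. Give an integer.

7

Distances from Mona: Fay:1, Ines:2, Mei:2, Priya:1, Veda:1.
Sum = 1 + 2 + 2 + 1 + 1 = 7.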